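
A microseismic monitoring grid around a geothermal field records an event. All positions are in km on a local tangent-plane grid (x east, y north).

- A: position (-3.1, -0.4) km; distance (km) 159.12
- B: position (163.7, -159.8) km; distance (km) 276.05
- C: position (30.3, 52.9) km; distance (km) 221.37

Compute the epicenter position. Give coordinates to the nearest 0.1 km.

(-109.3, -118.9)

Circle about each station: (x + 3.1)² + (y + 0.4)² = 159.12²; (x − 163.7)² + (y + 159.8)² = 276.05²; (x − 30.3)² + (y − 52.9)² = 221.37².
Subtracting the A equation from the B and C equations removes the quadratic terms:
333.6 x − 318.8 y = 1439.53
66.8 x + 106.6 y = -19978.77
Solving the 2×2 system: x ≈ -109.3, y ≈ -118.9 km.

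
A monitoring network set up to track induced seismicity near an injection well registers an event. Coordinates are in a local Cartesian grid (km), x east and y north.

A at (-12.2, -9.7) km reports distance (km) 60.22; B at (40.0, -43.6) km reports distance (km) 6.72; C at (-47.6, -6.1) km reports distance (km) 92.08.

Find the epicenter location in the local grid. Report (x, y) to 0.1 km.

Circle about each station: (x + 12.2)² + (y + 9.7)² = 60.22²; (x − 40.0)² + (y + 43.6)² = 6.72²; (x + 47.6)² + (y + 6.1)² = 92.08².
Subtracting the A equation from the B and C equations removes the quadratic terms:
104.4 x − 67.8 y = 6839.32
-70.8 x + 7.2 y = -2792.24
Solving the 2×2 system: x ≈ 34.6, y ≈ -47.6 km.

(34.6, -47.6)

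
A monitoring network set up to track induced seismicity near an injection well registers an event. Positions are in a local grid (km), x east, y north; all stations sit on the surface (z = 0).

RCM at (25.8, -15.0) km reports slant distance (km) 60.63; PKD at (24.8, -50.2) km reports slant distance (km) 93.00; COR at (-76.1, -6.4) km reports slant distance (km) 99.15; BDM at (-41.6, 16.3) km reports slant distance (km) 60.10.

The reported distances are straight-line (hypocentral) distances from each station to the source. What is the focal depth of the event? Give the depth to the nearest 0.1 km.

Each station gives a sphere (x−x_i)² + (y−y_i)² + z² = d_i² (stations at z=0).
Subtracting the RCM sphere from PKD and COR: z² cancels, leaving linear equations in x and y:
-2.0 x − 70.4 y = -2728.56
-203.8 x + 17.2 y = -1213.20
Solving: x ≈ 9.202, y ≈ 38.497 km (keep extra digits for the depth step; rounded: 9.2, 38.5).
Then from the RCM sphere: z² = 60.63² − (x − 25.8)² − (y + 15.0)² with x = 9.202, y = 38.497, so z ≈ 23.207 ≈ 23.2 km.

23.2 km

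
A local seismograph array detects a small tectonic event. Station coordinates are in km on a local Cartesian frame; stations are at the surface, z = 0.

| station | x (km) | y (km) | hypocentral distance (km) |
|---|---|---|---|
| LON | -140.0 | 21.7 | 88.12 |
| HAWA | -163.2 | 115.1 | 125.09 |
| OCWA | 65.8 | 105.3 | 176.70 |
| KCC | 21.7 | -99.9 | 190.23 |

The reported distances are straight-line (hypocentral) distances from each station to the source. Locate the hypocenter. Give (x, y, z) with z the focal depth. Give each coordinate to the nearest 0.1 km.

(-85.6, 42.6, 66.1)

Each station gives a sphere (x−x_i)² + (y−y_i)² + z² = d_i² (stations at z=0).
Subtracting the LON sphere from HAWA and OCWA: z² cancels, leaving linear equations in x and y:
-46.4 x + 186.8 y = 11928.99
411.6 x + 167.2 y = -28110.92
Solving: x ≈ -85.600, y ≈ 42.597 km (keep extra digits for the depth step; rounded: -85.6, 42.6).
Then from the LON sphere: z² = 88.12² − (x + 140.0)² − (y − 21.7)² with x = -85.600, y = 42.597, so z ≈ 66.099 ≈ 66.1 km.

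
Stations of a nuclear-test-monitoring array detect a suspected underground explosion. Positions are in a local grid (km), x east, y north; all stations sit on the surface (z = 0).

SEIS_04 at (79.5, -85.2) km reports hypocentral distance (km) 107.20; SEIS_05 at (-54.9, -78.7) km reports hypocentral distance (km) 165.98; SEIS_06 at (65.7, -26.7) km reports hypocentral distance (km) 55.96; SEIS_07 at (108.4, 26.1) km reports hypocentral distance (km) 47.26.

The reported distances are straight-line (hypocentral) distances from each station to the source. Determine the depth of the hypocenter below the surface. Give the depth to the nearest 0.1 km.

Each station gives a sphere (x−x_i)² + (y−y_i)² + z² = d_i² (stations at z=0).
Subtracting the SEIS_04 sphere from SEIS_05 and SEIS_06: z² cancels, leaving linear equations in x and y:
-268.8 x + 13.0 y = -20429.11
-27.6 x + 117.0 y = -189.59
Solving: x ≈ 76.799, y ≈ 16.496 km (keep extra digits for the depth step; rounded: 76.8, 16.5).
Then from the SEIS_04 sphere: z² = 107.20² − (x − 79.5)² − (y + 85.2)² with x = 76.799, y = 16.496, so z ≈ 33.800 ≈ 33.8 km.

z ≈ 33.8 km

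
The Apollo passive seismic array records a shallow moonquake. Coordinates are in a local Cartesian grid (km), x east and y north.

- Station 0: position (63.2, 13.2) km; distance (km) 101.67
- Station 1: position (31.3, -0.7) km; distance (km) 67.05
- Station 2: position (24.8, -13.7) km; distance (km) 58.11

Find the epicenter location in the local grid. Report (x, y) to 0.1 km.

Circle about each station: (x − 63.2)² + (y − 13.2)² = 101.67²; (x − 31.3)² + (y + 0.7)² = 67.05²; (x − 24.8)² + (y + 13.7)² = 58.11².
Subtracting the Station 0 equation from the Station 1 and Station 2 equations removes the quadratic terms:
-63.8 x − 27.8 y = 2652.79
-76.8 x − 53.8 y = 3594.27
Solving the 2×2 system: x ≈ -33.0, y ≈ -19.7 km.

x ≈ -33.0 km, y ≈ -19.7 km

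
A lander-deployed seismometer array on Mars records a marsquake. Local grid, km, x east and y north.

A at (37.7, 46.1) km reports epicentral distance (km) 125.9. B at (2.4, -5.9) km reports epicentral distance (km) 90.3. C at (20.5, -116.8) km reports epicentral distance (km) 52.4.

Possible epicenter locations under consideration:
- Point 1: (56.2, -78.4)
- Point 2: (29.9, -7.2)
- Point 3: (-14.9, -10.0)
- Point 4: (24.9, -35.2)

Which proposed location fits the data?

Point 1

For each candidate, compare |candidate − station| to the reported distance:
Point 1: residuals A 0.0, B 0.0, C 0.0 → max 0.0 km
Point 2: residuals A 72.0, B 62.8, C 57.6 → max 72.0 km
Point 3: residuals A 49.0, B 72.5, C 60.1 → max 72.5 km
Point 4: residuals A 43.6, B 53.4, C 29.3 → max 53.4 km
Only Point 1 has all residuals ≈ 0.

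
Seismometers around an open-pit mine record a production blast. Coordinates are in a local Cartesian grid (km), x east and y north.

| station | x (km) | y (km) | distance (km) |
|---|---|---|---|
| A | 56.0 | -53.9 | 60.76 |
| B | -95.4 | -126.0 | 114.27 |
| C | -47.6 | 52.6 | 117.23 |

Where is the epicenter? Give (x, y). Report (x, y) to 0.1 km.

x ≈ -4.7 km, y ≈ -56.5 km

Circle about each station: (x − 56.0)² + (y + 53.9)² = 60.76²; (x + 95.4)² + (y + 126.0)² = 114.27²; (x + 47.6)² + (y − 52.6)² = 117.23².
Subtracting pairs of circle equations eliminates x²+y² and gives linear equations (the radical axes):
-302.8 x − 144.2 y = 9570.09
-207.2 x + 213.0 y = -11059.79
Solving the 2×2 system: x ≈ -4.7, y ≈ -56.5 km.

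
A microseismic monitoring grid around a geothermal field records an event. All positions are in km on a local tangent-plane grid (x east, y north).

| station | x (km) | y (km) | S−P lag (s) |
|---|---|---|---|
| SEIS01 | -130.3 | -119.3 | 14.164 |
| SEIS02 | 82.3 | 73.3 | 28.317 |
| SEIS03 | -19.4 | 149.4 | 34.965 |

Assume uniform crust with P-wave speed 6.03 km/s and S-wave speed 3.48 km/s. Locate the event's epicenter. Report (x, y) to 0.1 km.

Distance from S−P lag: d = Δt · v_P v_S / (v_P − v_S) = Δt · (6.03·3.48)/(6.03−3.48) ≈ 8.2292·Δt.
So d_SEIS01 = 116.56, d_SEIS02 = 233.03, d_SEIS03 = 287.73 km.
Circle about each station: (x + 130.3)² + (y + 119.3)² = 116.56²; (x − 82.3)² + (y − 73.3)² = 233.03²; (x + 19.4)² + (y − 149.4)² = 287.73².
Subtracting pairs of circle equations eliminates x²+y² and gives linear equations (the radical axes):
425.2 x + 385.2 y = -59781.15
221.8 x + 537.4 y = -77716.18
Solving the 2×2 system: x ≈ -15.3, y ≈ -138.3 km.
Check against SEIS01 (with the unrounded x, y): √((x + 130.3)²+(y + 119.3)²) = 116.55 ≈ 116.56 km. ✓

x ≈ -15.3 km, y ≈ -138.3 km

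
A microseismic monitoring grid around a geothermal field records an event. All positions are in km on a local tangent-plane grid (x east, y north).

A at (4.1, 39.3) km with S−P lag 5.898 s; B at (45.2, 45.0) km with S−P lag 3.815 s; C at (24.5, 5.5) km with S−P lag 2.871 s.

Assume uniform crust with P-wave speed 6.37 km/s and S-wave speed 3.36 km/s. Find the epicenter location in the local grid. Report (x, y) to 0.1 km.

Distance from S−P lag: d = Δt · v_P v_S / (v_P − v_S) = Δt · (6.37·3.36)/(6.37−3.36) ≈ 7.1107·Δt.
So d_A = 41.94, d_B = 27.13, d_C = 20.41 km.
Circle about each station: (x − 4.1)² + (y − 39.3)² = 41.94²; (x − 45.2)² + (y − 45.0)² = 27.13²; (x − 24.5)² + (y − 5.5)² = 20.41².
Subtracting pairs of circle equations eliminates x²+y² and gives linear equations (the radical axes):
82.2 x + 11.4 y = 3529.67
40.8 x − 67.6 y = 411.60
Solving the 2×2 system: x ≈ 40.4, y ≈ 18.3 km.
Check against A (with the unrounded x, y): √((x − 4.1)²+(y − 39.3)²) = 41.94 ≈ 41.94 km. ✓

40.4 km east, 18.3 km north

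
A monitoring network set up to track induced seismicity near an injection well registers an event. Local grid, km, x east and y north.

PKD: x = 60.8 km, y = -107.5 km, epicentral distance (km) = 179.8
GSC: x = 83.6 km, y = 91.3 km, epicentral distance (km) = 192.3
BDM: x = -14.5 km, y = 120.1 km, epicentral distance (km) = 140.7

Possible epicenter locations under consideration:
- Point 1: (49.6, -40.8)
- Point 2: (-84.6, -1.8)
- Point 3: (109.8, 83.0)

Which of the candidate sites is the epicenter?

Point 2

For each candidate, compare |candidate − station| to the reported distance:
Point 1: residuals PKD 112.2, GSC 55.9, BDM 32.5 → max 112.2 km
Point 2: residuals PKD 0.0, GSC 0.1, BDM 0.1 → max 0.1 km
Point 3: residuals PKD 16.9, GSC 164.8, BDM 11.0 → max 164.8 km
Only Point 2 has all residuals ≈ 0.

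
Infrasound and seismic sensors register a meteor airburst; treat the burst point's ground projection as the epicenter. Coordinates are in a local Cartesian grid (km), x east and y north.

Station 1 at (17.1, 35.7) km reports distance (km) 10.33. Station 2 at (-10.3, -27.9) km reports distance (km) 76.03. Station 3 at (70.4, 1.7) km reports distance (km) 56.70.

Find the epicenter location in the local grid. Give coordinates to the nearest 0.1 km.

(27.1, 38.3)

Circle about each station: (x − 17.1)² + (y − 35.7)² = 10.33²; (x + 10.3)² + (y + 27.9)² = 76.03²; (x − 70.4)² + (y − 1.7)² = 56.70².
Subtracting pairs of circle equations eliminates x²+y² and gives linear equations (the radical axes):
-54.8 x − 127.2 y = -6356.25
106.6 x − 68.0 y = 283.97
Solving the 2×2 system: x ≈ 27.1, y ≈ 38.3 km.
Check against Station 1 (with the unrounded x, y): √((x − 17.1)²+(y − 35.7)²) = 10.33 ≈ 10.33 km. ✓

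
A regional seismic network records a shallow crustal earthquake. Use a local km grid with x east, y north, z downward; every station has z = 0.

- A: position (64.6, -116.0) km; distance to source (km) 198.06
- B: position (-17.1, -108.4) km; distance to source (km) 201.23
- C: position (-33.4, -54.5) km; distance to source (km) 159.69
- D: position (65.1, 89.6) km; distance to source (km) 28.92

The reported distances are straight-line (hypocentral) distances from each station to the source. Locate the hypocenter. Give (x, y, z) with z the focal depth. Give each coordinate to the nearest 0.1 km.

Each station gives a sphere (x−x_i)² + (y−y_i)² + z² = d_i² (stations at z=0).
Subtracting the A sphere from B and C: z² cancels, leaving linear equations in x and y:
-163.4 x + 15.2 y = -6851.94
-196.0 x + 123.0 y = 183.52
Solving: x ≈ 49.394, y ≈ 80.201 km (keep extra digits for the depth step; rounded: 49.4, 80.2).
Then from the A sphere: z² = 198.06² − (x − 64.6)² − (y + 116.0)² with x = 49.394, y = 80.201, so z ≈ 22.399 ≈ 22.4 km.

(49.4, 80.2, 22.4)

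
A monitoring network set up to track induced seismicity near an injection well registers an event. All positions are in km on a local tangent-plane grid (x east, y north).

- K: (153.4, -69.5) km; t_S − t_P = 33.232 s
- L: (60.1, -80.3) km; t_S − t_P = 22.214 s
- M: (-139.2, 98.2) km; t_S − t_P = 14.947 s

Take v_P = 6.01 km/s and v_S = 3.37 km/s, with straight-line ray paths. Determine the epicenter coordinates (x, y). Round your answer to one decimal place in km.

x ≈ -93.8 km, y ≈ -7.1 km

Distance from S−P lag: d = Δt · v_P v_S / (v_P − v_S) = Δt · (6.01·3.37)/(6.01−3.37) ≈ 7.6719·Δt.
So d_K = 254.95, d_L = 170.42, d_M = 114.67 km.
Circle about each station: (x − 153.4)² + (y + 69.5)² = 254.95²; (x − 60.1)² + (y + 80.3)² = 170.42²; (x + 139.2)² + (y − 98.2)² = 114.67².
Subtracting the K equation from the L and M equations removes the quadratic terms:
-186.6 x − 21.6 y = 17654.82
-585.2 x + 335.4 y = 52508.36
Solving the 2×2 system: x ≈ -93.8, y ≈ -7.1 km.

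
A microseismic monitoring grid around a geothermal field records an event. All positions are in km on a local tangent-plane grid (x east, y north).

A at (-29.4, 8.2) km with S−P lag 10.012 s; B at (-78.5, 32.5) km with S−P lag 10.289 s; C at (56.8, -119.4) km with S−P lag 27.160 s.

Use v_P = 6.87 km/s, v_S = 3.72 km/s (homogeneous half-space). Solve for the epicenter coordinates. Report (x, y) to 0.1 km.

Distance from S−P lag: d = Δt · v_P v_S / (v_P − v_S) = Δt · (6.87·3.72)/(6.87−3.72) ≈ 8.1131·Δt.
So d_A = 81.23, d_B = 83.48, d_C = 220.35 km.
Circle about each station: (x + 29.4)² + (y − 8.2)² = 81.23²; (x + 78.5)² + (y − 32.5)² = 83.48²; (x − 56.8)² + (y + 119.4)² = 220.35².
Subtracting pairs of circle equations eliminates x²+y² and gives linear equations (the radical axes):
-98.2 x + 48.6 y = 5916.30
172.4 x − 255.2 y = -25404.81
Solving the 2×2 system: x ≈ -16.5, y ≈ 88.4 km.

(-16.5, 88.4)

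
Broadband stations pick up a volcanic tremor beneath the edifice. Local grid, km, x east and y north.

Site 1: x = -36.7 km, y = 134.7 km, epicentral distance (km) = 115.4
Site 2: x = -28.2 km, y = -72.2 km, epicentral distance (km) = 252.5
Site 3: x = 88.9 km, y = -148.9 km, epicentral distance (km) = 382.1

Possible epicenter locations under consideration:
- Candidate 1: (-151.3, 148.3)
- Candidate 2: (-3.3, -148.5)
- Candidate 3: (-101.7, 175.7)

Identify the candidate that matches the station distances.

For each candidate, compare |candidate − station| to the reported distance:
Candidate 1: residuals Site 1 0.0, Site 2 0.0, Site 3 0.0 → max 0.0 km
Candidate 2: residuals Site 1 169.8, Site 2 172.2, Site 3 289.9 → max 289.9 km
Candidate 3: residuals Site 1 38.5, Site 2 6.1, Site 3 5.7 → max 38.5 km
Only Candidate 1 has all residuals ≈ 0.

Candidate 1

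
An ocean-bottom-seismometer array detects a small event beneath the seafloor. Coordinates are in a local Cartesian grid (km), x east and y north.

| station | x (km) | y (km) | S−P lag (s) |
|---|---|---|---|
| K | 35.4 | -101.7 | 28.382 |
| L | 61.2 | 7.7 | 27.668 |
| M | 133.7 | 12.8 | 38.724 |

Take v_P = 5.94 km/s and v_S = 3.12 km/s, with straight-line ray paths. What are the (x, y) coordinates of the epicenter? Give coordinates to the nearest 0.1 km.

Distance from S−P lag: d = Δt · v_P v_S / (v_P − v_S) = Δt · (5.94·3.12)/(5.94−3.12) ≈ 6.5719·Δt.
So d_K = 186.52, d_L = 181.83, d_M = 254.49 km.
Circle about each station: (x − 35.4)² + (y + 101.7)² = 186.52²; (x − 61.2)² + (y − 7.7)² = 181.83²; (x − 133.7)² + (y − 12.8)² = 254.49².
Subtracting the K equation from the L and M equations removes the quadratic terms:
51.6 x + 218.8 y = -6063.76
196.6 x + 229.0 y = -23531.97
Solving the 2×2 system: x ≈ -120.5, y ≈ 0.7 km.

x ≈ -120.5 km, y ≈ 0.7 km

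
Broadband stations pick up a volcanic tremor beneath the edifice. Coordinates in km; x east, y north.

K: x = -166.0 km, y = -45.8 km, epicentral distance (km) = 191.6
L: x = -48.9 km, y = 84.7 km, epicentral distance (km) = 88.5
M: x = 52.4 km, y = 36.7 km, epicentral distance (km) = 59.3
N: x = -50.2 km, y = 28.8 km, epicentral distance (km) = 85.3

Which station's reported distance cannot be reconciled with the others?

L

Solve using three stations at a time. Using K, M, N (subtract circle equations pairwise → linear system) gives (x, y) ≈ (23.1, -14.9).
Distances from that point to each station vs reported:
  K: calculated 191.6 vs reported 191.6 → residual 0.0 km
  L: calculated 122.9 vs reported 88.5 → residual 34.4 km
  M: calculated 59.3 vs reported 59.3 → residual 0.0 km
  N: calculated 85.3 vs reported 85.3 → residual 0.0 km
K, M, N are mutually consistent (residuals ≈ 0); L is off by 34.4 km.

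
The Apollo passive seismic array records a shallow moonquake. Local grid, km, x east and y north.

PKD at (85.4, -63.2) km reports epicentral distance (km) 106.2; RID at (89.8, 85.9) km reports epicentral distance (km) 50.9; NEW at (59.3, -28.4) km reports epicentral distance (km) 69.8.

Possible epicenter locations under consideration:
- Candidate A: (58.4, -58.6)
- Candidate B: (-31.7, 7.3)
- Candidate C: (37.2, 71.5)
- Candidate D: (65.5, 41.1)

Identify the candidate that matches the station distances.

For each candidate, compare |candidate − station| to the reported distance:
Candidate A: residuals PKD 78.8, RID 97.0, NEW 39.6 → max 97.0 km
Candidate B: residuals PKD 30.5, RID 93.8, NEW 28.0 → max 93.8 km
Candidate C: residuals PKD 36.9, RID 3.6, NEW 32.5 → max 36.9 km
Candidate D: residuals PKD 0.0, RID 0.1, NEW 0.0 → max 0.1 km
Only Candidate D has all residuals ≈ 0.

Candidate D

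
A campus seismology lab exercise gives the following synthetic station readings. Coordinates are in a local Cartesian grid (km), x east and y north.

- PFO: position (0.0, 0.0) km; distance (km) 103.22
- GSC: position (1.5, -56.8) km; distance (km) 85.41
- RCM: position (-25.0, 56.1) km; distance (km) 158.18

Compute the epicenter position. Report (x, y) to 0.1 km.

Circle about each station: x² + y² = 103.22²; (x − 1.5)² + (y + 56.8)² = 85.41²; (x + 25.0)² + (y − 56.1)² = 158.18².
Subtracting the PFO equation from the GSC and RCM equations removes the quadratic terms:
3.0 x − 113.6 y = 6587.99
-50.0 x + 112.2 y = -10594.33
Solving the 2×2 system: x ≈ 86.9, y ≈ -55.7 km.
Check against PFO (with the unrounded x, y): √(x²+y²) = 103.22 ≈ 103.22 km. ✓

x ≈ 86.9 km, y ≈ -55.7 km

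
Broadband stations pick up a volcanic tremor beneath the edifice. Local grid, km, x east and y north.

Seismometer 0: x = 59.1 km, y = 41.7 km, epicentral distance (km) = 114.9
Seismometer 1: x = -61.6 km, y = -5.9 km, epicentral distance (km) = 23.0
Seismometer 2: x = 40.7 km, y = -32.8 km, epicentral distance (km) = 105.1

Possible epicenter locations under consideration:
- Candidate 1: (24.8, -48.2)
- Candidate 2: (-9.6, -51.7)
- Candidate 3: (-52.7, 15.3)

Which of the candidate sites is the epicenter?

For each candidate, compare |candidate − station| to the reported distance:
Candidate 1: residuals Seismometer 0 18.7, Seismometer 1 73.2, Seismometer 2 83.0 → max 83.0 km
Candidate 2: residuals Seismometer 0 1.0, Seismometer 1 46.3, Seismometer 2 51.4 → max 51.4 km
Candidate 3: residuals Seismometer 0 0.0, Seismometer 1 0.0, Seismometer 2 0.0 → max 0.0 km
Only Candidate 3 has all residuals ≈ 0.

Candidate 3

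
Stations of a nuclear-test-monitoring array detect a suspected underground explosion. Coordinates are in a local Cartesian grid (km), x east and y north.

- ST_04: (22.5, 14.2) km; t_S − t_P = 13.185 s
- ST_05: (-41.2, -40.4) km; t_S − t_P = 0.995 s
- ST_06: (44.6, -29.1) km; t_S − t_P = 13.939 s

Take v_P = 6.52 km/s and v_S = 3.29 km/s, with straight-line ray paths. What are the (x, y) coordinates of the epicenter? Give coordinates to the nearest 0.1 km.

x ≈ -47.5 km, y ≈ -38.4 km

Distance from S−P lag: d = Δt · v_P v_S / (v_P − v_S) = Δt · (6.52·3.29)/(6.52−3.29) ≈ 6.6411·Δt.
So d_ST_04 = 87.56, d_ST_05 = 6.61, d_ST_06 = 92.57 km.
Circle about each station: (x − 22.5)² + (y − 14.2)² = 87.56²; (x + 41.2)² + (y + 40.4)² = 6.61²; (x − 44.6)² + (y + 29.1)² = 92.57².
Subtracting pairs of circle equations eliminates x²+y² and gives linear equations (the radical axes):
-127.4 x − 109.2 y = 10244.77
44.2 x − 86.6 y = 1225.63
Solving the 2×2 system: x ≈ -47.5, y ≈ -38.4 km.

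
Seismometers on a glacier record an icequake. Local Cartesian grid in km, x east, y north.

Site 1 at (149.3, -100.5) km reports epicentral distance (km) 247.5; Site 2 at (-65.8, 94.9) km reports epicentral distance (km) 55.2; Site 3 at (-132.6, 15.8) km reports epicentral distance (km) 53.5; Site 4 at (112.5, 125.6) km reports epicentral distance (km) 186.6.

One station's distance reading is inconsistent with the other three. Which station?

Site 3

Solve using three stations at a time. Using Site 1, Site 2, Site 4 (subtract circle equations pairwise → linear system) gives (x, y) ≈ (-53.8, 40.9).
Distances from that point to each station vs reported:
  Site 1: calculated 247.5 vs reported 247.5 → residual 0.0 km
  Site 2: calculated 55.3 vs reported 55.2 → residual 0.1 km
  Site 3: calculated 82.7 vs reported 53.5 → residual 29.2 km
  Site 4: calculated 186.6 vs reported 186.6 → residual 0.0 km
Site 1, Site 2, Site 4 are mutually consistent (residuals ≈ 0); Site 3 is off by 29.2 km.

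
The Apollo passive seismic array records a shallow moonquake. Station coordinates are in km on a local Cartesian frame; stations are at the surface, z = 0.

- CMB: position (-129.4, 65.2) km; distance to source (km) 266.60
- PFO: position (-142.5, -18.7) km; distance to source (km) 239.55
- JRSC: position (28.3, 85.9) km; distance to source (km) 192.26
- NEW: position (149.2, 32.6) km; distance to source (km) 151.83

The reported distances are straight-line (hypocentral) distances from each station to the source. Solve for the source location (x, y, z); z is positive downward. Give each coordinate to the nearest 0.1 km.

x ≈ 79.6 km, y ≈ -92.0 km, depth ≈ 51.8 km

Each station gives a sphere (x−x_i)² + (y−y_i)² + z² = d_i² (stations at z=0).
Subtracting the CMB sphere from PFO and JRSC: z² cancels, leaving linear equations in x and y:
-26.2 x − 167.8 y = 13351.90
315.4 x + 41.4 y = 21295.95
Solving: x ≈ 79.596, y ≈ -91.998 km (keep extra digits for the depth step; rounded: 79.6, -92.0).
Then from the CMB sphere: z² = 266.60² − (x + 129.4)² − (y − 65.2)² with x = 79.596, y = -91.998, so z ≈ 51.817 ≈ 51.8 km.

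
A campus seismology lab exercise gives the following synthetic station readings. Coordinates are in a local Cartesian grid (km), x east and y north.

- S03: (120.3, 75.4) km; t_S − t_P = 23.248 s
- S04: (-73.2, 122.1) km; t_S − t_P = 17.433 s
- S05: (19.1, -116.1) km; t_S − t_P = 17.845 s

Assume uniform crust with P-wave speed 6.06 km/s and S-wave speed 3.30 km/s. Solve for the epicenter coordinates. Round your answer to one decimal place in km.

-31.7 km east, 2.8 km north

Distance from S−P lag: d = Δt · v_P v_S / (v_P − v_S) = Δt · (6.06·3.30)/(6.06−3.30) ≈ 7.2457·Δt.
So d_S03 = 168.45, d_S04 = 126.31, d_S05 = 129.30 km.
Circle about each station: (x − 120.3)² + (y − 75.4)² = 168.45²; (x + 73.2)² + (y − 122.1)² = 126.31²; (x − 19.1)² + (y + 116.1)² = 129.30².
Subtracting pairs of circle equations eliminates x²+y² and gives linear equations (the radical axes):
-387.0 x + 93.4 y = 12530.59
-202.4 x − 383.0 y = 5343.68
Solving the 2×2 system: x ≈ -31.7, y ≈ 2.8 km.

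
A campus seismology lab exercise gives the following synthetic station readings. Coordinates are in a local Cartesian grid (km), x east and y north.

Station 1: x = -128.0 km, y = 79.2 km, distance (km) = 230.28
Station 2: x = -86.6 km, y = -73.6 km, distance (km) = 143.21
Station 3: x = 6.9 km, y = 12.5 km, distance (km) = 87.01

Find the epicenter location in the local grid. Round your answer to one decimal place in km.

Circle about each station: (x + 128.0)² + (y − 79.2)² = 230.28²; (x + 86.6)² + (y + 73.6)² = 143.21²; (x − 6.9)² + (y − 12.5)² = 87.01².
Subtracting pairs of circle equations eliminates x²+y² and gives linear equations (the radical axes):
82.8 x − 305.6 y = 22779.65
269.8 x − 133.4 y = 23005.36
Solving the 2×2 system: x ≈ 55.9, y ≈ -59.4 km.

55.9 km east, -59.4 km north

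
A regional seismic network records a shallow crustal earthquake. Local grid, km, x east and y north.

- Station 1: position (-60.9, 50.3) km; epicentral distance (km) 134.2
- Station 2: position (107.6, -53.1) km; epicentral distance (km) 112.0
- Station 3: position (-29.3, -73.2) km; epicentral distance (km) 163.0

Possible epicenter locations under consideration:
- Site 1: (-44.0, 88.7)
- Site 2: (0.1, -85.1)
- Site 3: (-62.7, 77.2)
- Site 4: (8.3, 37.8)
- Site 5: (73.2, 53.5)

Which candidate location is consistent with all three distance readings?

Site 5

For each candidate, compare |candidate − station| to the reported distance:
Site 1: residuals Station 1 92.2, Station 2 95.6, Station 3 0.4 → max 95.6 km
Site 2: residuals Station 1 14.3, Station 2 0.2, Station 3 131.3 → max 131.3 km
Site 3: residuals Station 1 107.2, Station 2 102.4, Station 3 8.9 → max 107.2 km
Site 4: residuals Station 1 63.9, Station 2 22.6, Station 3 45.8 → max 63.9 km
Site 5: residuals Station 1 0.1, Station 2 0.0, Station 3 0.0 → max 0.1 km
Only Site 5 has all residuals ≈ 0.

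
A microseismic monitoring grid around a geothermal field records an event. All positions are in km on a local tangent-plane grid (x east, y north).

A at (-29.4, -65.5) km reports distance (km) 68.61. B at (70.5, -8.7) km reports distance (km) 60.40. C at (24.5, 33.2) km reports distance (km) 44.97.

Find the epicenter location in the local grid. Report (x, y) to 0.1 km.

10.1 km east, -9.4 km north

Circle about each station: (x + 29.4)² + (y + 65.5)² = 68.61²; (x − 70.5)² + (y + 8.7)² = 60.40²; (x − 24.5)² + (y − 33.2)² = 44.97².
Subtracting the A equation from the B and C equations removes the quadratic terms:
199.8 x + 113.6 y = 950.50
107.8 x + 197.4 y = -767.09
Solving the 2×2 system: x ≈ 10.1, y ≈ -9.4 km.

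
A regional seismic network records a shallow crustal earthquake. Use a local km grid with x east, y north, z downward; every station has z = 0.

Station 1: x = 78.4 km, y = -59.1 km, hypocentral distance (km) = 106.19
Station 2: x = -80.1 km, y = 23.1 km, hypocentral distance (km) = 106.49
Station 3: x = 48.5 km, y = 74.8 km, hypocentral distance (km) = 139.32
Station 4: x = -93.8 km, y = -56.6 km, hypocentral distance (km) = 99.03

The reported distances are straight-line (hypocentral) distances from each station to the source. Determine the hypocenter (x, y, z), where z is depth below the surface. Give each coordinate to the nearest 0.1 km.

x ≈ -11.7 km, y ≈ -39.3 km, depth ≈ 52.6 km

Each station gives a sphere (x−x_i)² + (y−y_i)² + z² = d_i² (stations at z=0).
Subtracting the Station 1 sphere from Station 2 and Station 3: z² cancels, leaving linear equations in x and y:
-317.0 x + 164.4 y = -2753.55
-59.8 x + 267.8 y = -9825.83
Solving: x ≈ -11.697, y ≈ -39.303 km (keep extra digits for the depth step; rounded: -11.7, -39.3).
Then from the Station 1 sphere: z² = 106.19² − (x − 78.4)² − (y + 59.1)² with x = -11.697, y = -39.303, so z ≈ 52.602 ≈ 52.6 km.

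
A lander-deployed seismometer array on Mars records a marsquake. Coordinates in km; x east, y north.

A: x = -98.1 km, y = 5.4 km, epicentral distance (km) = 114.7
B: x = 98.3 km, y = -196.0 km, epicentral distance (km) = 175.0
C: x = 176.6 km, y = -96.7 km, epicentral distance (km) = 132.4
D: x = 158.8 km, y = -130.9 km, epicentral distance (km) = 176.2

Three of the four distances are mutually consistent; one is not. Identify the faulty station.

C

Solve using three stations at a time. Using A, B, D (subtract circle equations pairwise → linear system) gives (x, y) ≈ (2.5, -49.6).
Distances from that point to each station vs reported:
  A: calculated 114.7 vs reported 114.7 → residual 0.0 km
  B: calculated 175.0 vs reported 175.0 → residual 0.0 km
  C: calculated 180.3 vs reported 132.4 → residual 47.9 km
  D: calculated 176.2 vs reported 176.2 → residual 0.0 km
A, B, D are mutually consistent (residuals ≈ 0); C is off by 47.9 km.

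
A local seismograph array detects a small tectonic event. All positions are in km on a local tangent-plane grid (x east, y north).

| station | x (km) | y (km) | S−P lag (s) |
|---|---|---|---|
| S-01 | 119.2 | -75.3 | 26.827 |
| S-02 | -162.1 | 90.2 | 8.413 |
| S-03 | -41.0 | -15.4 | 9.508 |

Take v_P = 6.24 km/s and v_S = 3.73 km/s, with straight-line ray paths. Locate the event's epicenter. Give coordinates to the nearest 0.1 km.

(-91.6, 56.8)

Distance from S−P lag: d = Δt · v_P v_S / (v_P − v_S) = Δt · (6.24·3.73)/(6.24−3.73) ≈ 9.2730·Δt.
So d_S-01 = 248.77, d_S-02 = 78.01, d_S-03 = 88.17 km.
Circle about each station: (x − 119.2)² + (y + 75.3)² = 248.77²; (x + 162.1)² + (y − 90.2)² = 78.01²; (x + 41.0)² + (y + 15.4)² = 88.17².
Subtracting the S-01 equation from the S-02 and S-03 equations removes the quadratic terms:
-562.6 x + 331.0 y = 70334.67
-320.4 x + 119.8 y = 36151.99
Solving the 2×2 system: x ≈ -91.6, y ≈ 56.8 km.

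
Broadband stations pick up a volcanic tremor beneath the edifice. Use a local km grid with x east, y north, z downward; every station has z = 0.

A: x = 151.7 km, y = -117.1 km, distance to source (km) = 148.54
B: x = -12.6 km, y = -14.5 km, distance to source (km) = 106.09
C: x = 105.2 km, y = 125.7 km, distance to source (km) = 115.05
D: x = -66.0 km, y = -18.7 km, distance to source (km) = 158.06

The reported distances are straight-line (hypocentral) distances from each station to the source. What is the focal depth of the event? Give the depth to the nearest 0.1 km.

depth ≈ 23.1 km

Each station gives a sphere (x−x_i)² + (y−y_i)² + z² = d_i² (stations at z=0).
Subtracting the A sphere from B and C: z² cancels, leaving linear equations in x and y:
-328.6 x + 205.2 y = -25547.25
-93.0 x + 485.6 y = -1030.14
Solving: x ≈ 86.802, y ≈ 14.503 km (keep extra digits for the depth step; rounded: 86.8, 14.5).
Then from the A sphere: z² = 148.54² − (x − 151.7)² − (y + 117.1)² with x = 86.802, y = 14.503, so z ≈ 23.087 ≈ 23.1 km.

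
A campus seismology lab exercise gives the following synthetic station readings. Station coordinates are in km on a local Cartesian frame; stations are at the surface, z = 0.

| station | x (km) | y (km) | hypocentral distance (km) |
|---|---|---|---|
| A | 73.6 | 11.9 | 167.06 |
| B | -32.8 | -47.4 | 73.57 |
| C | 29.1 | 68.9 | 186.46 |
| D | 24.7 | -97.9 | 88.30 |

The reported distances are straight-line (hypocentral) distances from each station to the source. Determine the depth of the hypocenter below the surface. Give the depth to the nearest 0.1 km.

Each station gives a sphere (x−x_i)² + (y−y_i)² + z² = d_i² (stations at z=0).
Subtracting the A sphere from B and C: z² cancels, leaving linear equations in x and y:
-212.8 x − 118.6 y = 20260.53
-89.0 x + 114.0 y = -6822.84
Solving: x ≈ -43.100, y ≈ -93.498 km (keep extra digits for the depth step; rounded: -43.1, -93.5).
Then from the A sphere: z² = 167.06² − (x − 73.6)² − (y − 11.9)² with x = -43.100, y = -93.498, so z ≈ 56.404 ≈ 56.4 km.

z ≈ 56.4 km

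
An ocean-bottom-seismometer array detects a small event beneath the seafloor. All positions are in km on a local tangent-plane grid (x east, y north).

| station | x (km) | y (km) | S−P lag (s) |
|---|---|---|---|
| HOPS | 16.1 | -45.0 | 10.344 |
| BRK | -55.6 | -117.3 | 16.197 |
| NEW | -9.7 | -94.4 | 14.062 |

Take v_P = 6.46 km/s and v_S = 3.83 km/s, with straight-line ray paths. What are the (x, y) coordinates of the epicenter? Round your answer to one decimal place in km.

Distance from S−P lag: d = Δt · v_P v_S / (v_P − v_S) = Δt · (6.46·3.83)/(6.46−3.83) ≈ 9.4075·Δt.
So d_HOPS = 97.31, d_BRK = 152.37, d_NEW = 132.29 km.
Circle about each station: (x − 16.1)² + (y + 45.0)² = 97.31²; (x + 55.6)² + (y + 117.3)² = 152.37²; (x + 9.7)² + (y + 94.4)² = 132.29².
Subtracting pairs of circle equations eliminates x²+y² and gives linear equations (the radical axes):
-143.4 x − 144.6 y = 819.06
-51.6 x − 98.8 y = -1310.17
Solving the 2×2 system: x ≈ -40.3, y ≈ 34.3 km.
Check against HOPS (with the unrounded x, y): √((x − 16.1)²+(y + 45.0)²) = 97.33 ≈ 97.31 km. ✓

(-40.3, 34.3)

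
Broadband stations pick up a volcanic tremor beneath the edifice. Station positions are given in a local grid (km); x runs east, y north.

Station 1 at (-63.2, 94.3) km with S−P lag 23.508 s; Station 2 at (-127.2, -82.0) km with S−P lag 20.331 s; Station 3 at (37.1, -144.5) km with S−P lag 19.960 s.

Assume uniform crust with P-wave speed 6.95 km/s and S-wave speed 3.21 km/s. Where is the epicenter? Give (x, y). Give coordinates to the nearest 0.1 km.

Distance from S−P lag: d = Δt · v_P v_S / (v_P − v_S) = Δt · (6.95·3.21)/(6.95−3.21) ≈ 5.9651·Δt.
So d_Station 1 = 140.23, d_Station 2 = 121.28, d_Station 3 = 119.06 km.
Circle about each station: (x + 63.2)² + (y − 94.3)² = 140.23²; (x + 127.2)² + (y + 82.0)² = 121.28²; (x − 37.1)² + (y + 144.5)² = 119.06².
Subtracting the Station 1 equation from the Station 2 and Station 3 equations removes the quadratic terms:
-128.0 x − 352.6 y = 14972.72
200.6 x − 477.6 y = 14859.10
Solving the 2×2 system: x ≈ -14.5, y ≈ -37.2 km.

(-14.5, -37.2)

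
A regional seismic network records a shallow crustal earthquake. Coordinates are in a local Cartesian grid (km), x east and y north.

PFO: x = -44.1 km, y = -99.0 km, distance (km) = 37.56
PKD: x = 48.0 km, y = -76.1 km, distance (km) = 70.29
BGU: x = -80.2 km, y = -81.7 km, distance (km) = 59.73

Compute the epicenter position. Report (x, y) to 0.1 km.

Circle about each station: (x + 44.1)² + (y + 99.0)² = 37.56²; (x − 48.0)² + (y + 76.1)² = 70.29²; (x + 80.2)² + (y + 81.7)² = 59.73².
Subtracting the PFO equation from the PKD and BGU equations removes the quadratic terms:
184.2 x + 45.8 y = -7180.53
-72.2 x + 34.6 y = -795.80
Solving the 2×2 system: x ≈ -21.9, y ≈ -68.7 km.

-21.9 km east, -68.7 km north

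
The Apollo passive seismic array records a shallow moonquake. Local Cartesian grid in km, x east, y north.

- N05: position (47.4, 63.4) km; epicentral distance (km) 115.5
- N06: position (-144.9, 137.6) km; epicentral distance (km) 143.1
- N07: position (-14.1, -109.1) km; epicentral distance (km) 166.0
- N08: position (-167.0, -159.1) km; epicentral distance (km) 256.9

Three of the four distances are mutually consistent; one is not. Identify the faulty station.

Solve using three stations at a time. Using N06, N07, N08 (subtract circle equations pairwise → linear system) gives (x, y) ≈ (-27.1, 56.4).
Distances from that point to each station vs reported:
  N05: calculated 74.9 vs reported 115.5 → residual 40.6 km
  N06: calculated 143.1 vs reported 143.1 → residual 0.0 km
  N07: calculated 166.0 vs reported 166.0 → residual 0.0 km
  N08: calculated 256.9 vs reported 256.9 → residual 0.0 km
N06, N07, N08 are mutually consistent (residuals ≈ 0); N05 is off by 40.6 km.

N05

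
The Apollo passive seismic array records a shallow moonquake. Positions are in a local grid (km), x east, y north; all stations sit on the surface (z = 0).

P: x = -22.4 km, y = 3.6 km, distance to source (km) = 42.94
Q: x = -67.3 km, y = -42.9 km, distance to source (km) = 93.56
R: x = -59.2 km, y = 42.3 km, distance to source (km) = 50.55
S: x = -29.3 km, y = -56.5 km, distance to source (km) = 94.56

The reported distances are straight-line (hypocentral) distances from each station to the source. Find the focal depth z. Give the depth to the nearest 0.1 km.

z ≈ 32.1 km

Each station gives a sphere (x−x_i)² + (y−y_i)² + z² = d_i² (stations at z=0).
Subtracting the P sphere from Q and R: z² cancels, leaving linear equations in x and y:
-89.8 x − 93.0 y = -1054.65
-73.6 x + 77.4 y = 4067.75
Solving: x ≈ -21.505, y ≈ 32.106 km (keep extra digits for the depth step; rounded: -21.5, 32.1).
Then from the P sphere: z² = 42.94² − (x + 22.4)² − (y − 3.6)² with x = -21.505, y = 32.106, so z ≈ 32.101 ≈ 32.1 km.
Check against S (with the unrounded solution): distance 94.56 ≈ 94.56 km. ✓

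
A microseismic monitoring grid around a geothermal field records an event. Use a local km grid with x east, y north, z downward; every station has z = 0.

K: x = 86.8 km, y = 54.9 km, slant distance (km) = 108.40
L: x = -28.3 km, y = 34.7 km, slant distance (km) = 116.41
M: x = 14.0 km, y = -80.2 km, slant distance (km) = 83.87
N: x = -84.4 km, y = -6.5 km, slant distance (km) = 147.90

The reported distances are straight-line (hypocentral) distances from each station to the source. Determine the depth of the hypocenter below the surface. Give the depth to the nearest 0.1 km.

depth ≈ 56.6 km

Each station gives a sphere (x−x_i)² + (y−y_i)² + z² = d_i² (stations at z=0).
Subtracting the K sphere from L and M: z² cancels, leaving linear equations in x and y:
-230.2 x − 40.4 y = -10344.00
-145.6 x − 270.2 y = 796.17
Solving: x ≈ 50.199, y ≈ -29.997 km (keep extra digits for the depth step; rounded: 50.2, -30.0).
Then from the K sphere: z² = 108.40² − (x − 86.8)² − (y − 54.9)² with x = 50.199, y = -29.997, so z ≈ 56.599 ≈ 56.6 km.
Check against N (with the unrounded solution): distance 147.89 ≈ 147.90 km. ✓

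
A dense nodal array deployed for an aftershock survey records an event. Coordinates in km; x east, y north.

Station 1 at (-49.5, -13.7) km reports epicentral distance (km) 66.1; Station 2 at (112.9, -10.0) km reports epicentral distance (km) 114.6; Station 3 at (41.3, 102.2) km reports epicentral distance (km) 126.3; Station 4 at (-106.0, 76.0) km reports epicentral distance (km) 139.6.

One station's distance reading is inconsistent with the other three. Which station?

Station 1

Solve using three stations at a time. Using Station 2, Station 3, Station 4 (subtract circle equations pairwise → linear system) gives (x, y) ≈ (-1.5, -16.6).
Distances from that point to each station vs reported:
  Station 1: calculated 48.1 vs reported 66.1 → residual 18.0 km
  Station 2: calculated 114.6 vs reported 114.6 → residual 0.0 km
  Station 3: calculated 126.3 vs reported 126.3 → residual 0.0 km
  Station 4: calculated 139.6 vs reported 139.6 → residual 0.0 km
Station 2, Station 3, Station 4 are mutually consistent (residuals ≈ 0); Station 1 is off by 18.0 km.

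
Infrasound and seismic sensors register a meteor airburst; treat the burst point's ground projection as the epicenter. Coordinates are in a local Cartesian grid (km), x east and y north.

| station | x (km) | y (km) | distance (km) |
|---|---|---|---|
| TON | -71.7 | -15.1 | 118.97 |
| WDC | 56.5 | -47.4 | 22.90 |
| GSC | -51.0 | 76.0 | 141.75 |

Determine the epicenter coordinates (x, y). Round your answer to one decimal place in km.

(46.7, -26.7)

Circle about each station: (x + 71.7)² + (y + 15.1)² = 118.97²; (x − 56.5)² + (y + 47.4)² = 22.90²; (x + 51.0)² + (y − 76.0)² = 141.75².
Subtracting the TON equation from the WDC and GSC equations removes the quadratic terms:
256.4 x − 64.6 y = 13699.56
41.4 x + 182.2 y = -2931.10
Solving the 2×2 system: x ≈ 46.7, y ≈ -26.7 km.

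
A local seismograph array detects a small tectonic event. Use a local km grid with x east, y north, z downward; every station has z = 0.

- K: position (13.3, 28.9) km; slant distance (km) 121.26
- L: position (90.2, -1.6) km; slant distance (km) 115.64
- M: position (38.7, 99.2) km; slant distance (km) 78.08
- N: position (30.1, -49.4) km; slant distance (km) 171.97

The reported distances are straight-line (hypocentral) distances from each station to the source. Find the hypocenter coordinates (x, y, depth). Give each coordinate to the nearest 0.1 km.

Each station gives a sphere (x−x_i)² + (y−y_i)² + z² = d_i² (stations at z=0).
Subtracting the K sphere from L and M: z² cancels, leaving linear equations in x and y:
153.8 x − 61.0 y = 8457.88
50.8 x + 140.6 y = 18933.73
Solving: x ≈ 94.816, y ≈ 100.406 km (keep extra digits for the depth step; rounded: 94.8, 100.4).
Then from the K sphere: z² = 121.26² − (x − 13.3)² − (y − 28.9)² with x = 94.816, y = 100.406, so z ≈ 54.277 ≈ 54.3 km.

x ≈ 94.8 km, y ≈ 100.4 km, depth ≈ 54.3 km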